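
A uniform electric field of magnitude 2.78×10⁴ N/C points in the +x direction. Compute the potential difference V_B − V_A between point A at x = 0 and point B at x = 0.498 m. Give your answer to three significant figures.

-1.38×10⁴ V

In a uniform field, potential decreases in the direction of E: V_B − V_A = −E·Δx.
V_B − V_A = −(2.78×10⁴ V/m)(0.498 m) = -1.38×10⁴ V.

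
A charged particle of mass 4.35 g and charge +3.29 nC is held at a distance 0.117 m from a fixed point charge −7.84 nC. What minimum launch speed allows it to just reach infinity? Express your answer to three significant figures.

0.0302 m/s

To just escape, total mechanical energy must reach zero at infinity: ½mv²_min + U = 0, so ½mv²_min = −U = |kQq|/r.
|U| = |kQq|/r = (8.99×10⁹ N·m²/C²)(7.84×10⁻⁹)(3.29×10⁻⁹)/(0.117) = 1.98×10⁻⁶ J.
v_min = √(2|U|/m) = √(2·1.98×10⁻⁶/4.35×10⁻³) = 0.0302 m/s.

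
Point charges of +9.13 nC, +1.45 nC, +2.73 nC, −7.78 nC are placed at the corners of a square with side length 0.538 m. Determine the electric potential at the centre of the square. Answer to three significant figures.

The total potential is the scalar sum of each charge's contribution, V = Σ kqᵢ/rᵢ.
The distance from each corner to the centre is a√2/2 = 0.380 m.
V = k[(9.13×10⁻⁹)/(0.380) + (1.45×10⁻⁹)/(0.380) + (2.73×10⁻⁹)/(0.380) + (-7.78×10⁻⁹)/(0.380)] = 131 V.

131 V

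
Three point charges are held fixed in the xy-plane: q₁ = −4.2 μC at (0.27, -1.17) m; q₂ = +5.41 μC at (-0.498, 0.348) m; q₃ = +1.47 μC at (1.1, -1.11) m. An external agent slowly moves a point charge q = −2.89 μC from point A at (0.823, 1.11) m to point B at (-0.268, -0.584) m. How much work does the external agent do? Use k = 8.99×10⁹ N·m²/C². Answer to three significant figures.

0.0274 J

For quasistatic motion the external work equals the change in potential energy: W_ext = qΔV = q(V_B − V_A).
At A: distances to the source charges are 2.35 m, 1.53 m, 2.24 m; V_A = Σ kqᵢ/rᵢ = 2.17×10⁴ V.
At B: distances to the source charges are 0.796 m, 0.960 m, 1.47 m; V_B = Σ kqᵢ/rᵢ = 1.22×10⁴ V.
ΔV = V_B − V_A = -9490 V.
W_ext = qΔV = (-2.89×10⁻⁶ C)(-9490 V) = 0.0274 J.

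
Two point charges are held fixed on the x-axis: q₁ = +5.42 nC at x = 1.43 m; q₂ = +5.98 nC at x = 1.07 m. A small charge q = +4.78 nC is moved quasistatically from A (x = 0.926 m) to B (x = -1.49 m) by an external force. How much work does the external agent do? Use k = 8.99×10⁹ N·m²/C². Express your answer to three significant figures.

-2.07×10⁻⁶ J

For quasistatic motion the external work equals the change in potential energy: W_ext = qΔV = q(V_B − V_A).
At A: distances to the source charges are 0.504 m, 0.144 m; V_A = Σ kqᵢ/rᵢ = 470 V.
At B: distances to the source charges are 2.92 m, 2.56 m; V_B = Σ kqᵢ/rᵢ = 37.7 V.
ΔV = V_B − V_A = -432 V.
W_ext = qΔV = (4.78×10⁻⁹ C)(-432 V) = -2.07×10⁻⁶ J.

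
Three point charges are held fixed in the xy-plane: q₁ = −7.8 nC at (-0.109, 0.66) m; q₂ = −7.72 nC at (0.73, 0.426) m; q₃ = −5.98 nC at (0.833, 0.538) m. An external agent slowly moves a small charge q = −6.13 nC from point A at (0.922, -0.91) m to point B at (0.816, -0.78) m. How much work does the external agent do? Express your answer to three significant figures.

For quasistatic motion the external work equals the change in potential energy: W_ext = qΔV = q(V_B − V_A).
At A: distances to the source charges are 1.88 m, 1.35 m, 1.45 m; V_A = Σ kqᵢ/rᵢ = -126 V.
At B: distances to the source charges are 1.71 m, 1.21 m, 1.32 m; V_B = Σ kqᵢ/rᵢ = -139 V.
ΔV = V_B − V_A = -13.3 V.
W_ext = qΔV = (-6.13×10⁻⁹ C)(-13.3 V) = 8.18×10⁻⁸ J.

8.18×10⁻⁸ J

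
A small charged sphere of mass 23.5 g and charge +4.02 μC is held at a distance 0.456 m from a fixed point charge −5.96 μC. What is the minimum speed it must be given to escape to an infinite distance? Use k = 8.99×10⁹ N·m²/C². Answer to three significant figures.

6.34 m/s

To just escape, total mechanical energy must reach zero at infinity: ½mv²_min + U = 0, so ½mv²_min = −U = |kQq|/r.
|U| = |kQq|/r = (8.99×10⁹ N·m²/C²)(5.96×10⁻⁶)(4.02×10⁻⁶)/(0.456) = 0.472 J.
v_min = √(2|U|/m) = √(2·0.472/0.0235) = 6.34 m/s.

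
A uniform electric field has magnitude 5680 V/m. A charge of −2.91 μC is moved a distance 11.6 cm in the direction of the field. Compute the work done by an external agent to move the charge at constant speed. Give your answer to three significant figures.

1.92×10⁻³ J

The potential change for a displacement 11.6 cm in the direction of the field is ΔV = −Ed = -659 V.
W_ext = qΔV = 1.92×10⁻³ J.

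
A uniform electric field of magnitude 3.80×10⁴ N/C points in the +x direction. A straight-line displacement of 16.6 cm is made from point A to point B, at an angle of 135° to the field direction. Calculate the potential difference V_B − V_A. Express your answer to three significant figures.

Only the component of displacement along E changes the potential: ΔV = −E·d·cosθ.
ΔV = −(3.80×10⁴ V/m)(0.166 m)cos135° = 4460 V.

4460 V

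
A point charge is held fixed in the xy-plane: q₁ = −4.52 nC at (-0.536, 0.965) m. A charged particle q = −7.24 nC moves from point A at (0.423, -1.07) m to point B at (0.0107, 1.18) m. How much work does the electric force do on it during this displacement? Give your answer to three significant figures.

-3.70×10⁻⁷ J

The work done by the electric force is W_field = −ΔU = −q(V_B − V_A) = q(V_A − V_B).
At A: distance to the source charge is 2.25 m; V_A = kq₁/r = -18.1 V.
At B: distance to the source charge is 0.587 m; V_B = kq₁/r = -69.2 V.
ΔV = V_B − V_A = -51.1 V.
W_field = −qΔV = −(-7.24×10⁻⁹ C)(-51.1 V) = -3.70×10⁻⁷ J.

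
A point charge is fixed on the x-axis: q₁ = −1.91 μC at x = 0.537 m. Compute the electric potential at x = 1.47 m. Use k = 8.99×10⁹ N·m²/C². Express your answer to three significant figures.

Electric potential is a scalar, so the contributions from each charge add algebraically: V = Σ kqᵢ/rᵢ.
V = k[(-1.91×10⁻⁶)/(0.933)] = -1.84×10⁴ V.

-1.84×10⁴ V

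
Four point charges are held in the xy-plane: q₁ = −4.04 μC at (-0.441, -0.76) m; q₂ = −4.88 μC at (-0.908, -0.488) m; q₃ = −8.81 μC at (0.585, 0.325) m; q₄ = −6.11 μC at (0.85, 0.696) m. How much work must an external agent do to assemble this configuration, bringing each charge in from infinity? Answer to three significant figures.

The work to assemble the configuration equals its total potential energy, U = Σ kqᵢqⱼ/rᵢⱼ over all pairs.
Pair separations: r₁₂ = 0.540 m, r₁₃ = 1.49 m, r₁₄ = 1.95 m, r₂₃ = 1.70 m, r₂₄ = 2.12 m, r₃₄ = 0.456 m.
Summing all 6 pair terms gives U = 2.07 J.

2.07 J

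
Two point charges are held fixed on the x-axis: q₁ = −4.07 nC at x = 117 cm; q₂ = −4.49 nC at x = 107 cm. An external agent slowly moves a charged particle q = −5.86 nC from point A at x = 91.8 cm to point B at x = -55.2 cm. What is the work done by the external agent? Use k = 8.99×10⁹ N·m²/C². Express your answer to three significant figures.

For quasistatic motion the external work equals the change in potential energy: W_ext = qΔV = q(V_B − V_A).
At A: distances to the source charges are 0.252 m, 0.152 m; V_A = Σ kqᵢ/rᵢ = -411 V.
At B: distances to the source charges are 1.72 m, 1.62 m; V_B = Σ kqᵢ/rᵢ = -46.1 V.
ΔV = V_B − V_A = 365 V.
W_ext = qΔV = (-5.86×10⁻⁹ C)(365 V) = -2.14×10⁻⁶ J.

-2.14×10⁻⁶ J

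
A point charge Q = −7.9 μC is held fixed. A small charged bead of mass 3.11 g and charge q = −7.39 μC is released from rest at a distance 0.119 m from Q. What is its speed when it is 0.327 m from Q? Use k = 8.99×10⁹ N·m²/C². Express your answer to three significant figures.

Only the electrostatic force acts, so mechanical energy is conserved: ½mv² = U₁ − U₂ = kQq(1/r₁ − 1/r₂).
U₁ − U₂ = (8.99×10⁹ N·m²/C²)(-7.90×10⁻⁶ C)(-7.39×10⁻⁶ C)(1/0.119 − 1/0.327) = 2.81 J.
v = √(2·2.81/3.11×10⁻³) = 42.5 m/s.

42.5 m/s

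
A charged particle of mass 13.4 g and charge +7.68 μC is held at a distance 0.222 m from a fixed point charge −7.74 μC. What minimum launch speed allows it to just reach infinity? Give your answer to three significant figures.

19.0 m/s

To just escape, total mechanical energy must reach zero at infinity: ½mv²_min + U = 0, so ½mv²_min = −U = |kQq|/r.
|U| = |kQq|/r = (8.99×10⁹ N·m²/C²)(7.74×10⁻⁶)(7.68×10⁻⁶)/(0.222) = 2.41 J.
v_min = √(2|U|/m) = √(2·2.41/0.0134) = 19.0 m/s.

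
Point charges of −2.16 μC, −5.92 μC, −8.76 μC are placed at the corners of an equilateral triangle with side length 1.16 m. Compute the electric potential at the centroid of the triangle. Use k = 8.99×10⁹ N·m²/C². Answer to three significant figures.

The total potential is the scalar sum of each charge's contribution, V = Σ kqᵢ/rᵢ.
The distance from each vertex to the centroid is a/√3 = 0.670 m.
V = k[(-2.16×10⁻⁶)/(0.670) + (-5.92×10⁻⁶)/(0.670) + (-8.76×10⁻⁶)/(0.670)] = -2.26×10⁵ V.

-2.26×10⁵ V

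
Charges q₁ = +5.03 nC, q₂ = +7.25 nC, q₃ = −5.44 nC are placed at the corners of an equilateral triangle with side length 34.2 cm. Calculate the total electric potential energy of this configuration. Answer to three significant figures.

-7.97×10⁻⁷ J

The assembly work is the sum of pairwise potential energies, U = Σ_{i<j} kqᵢqⱼ/rᵢⱼ.
All three pair separations equal the side length, 0.342 m.
U = (9.59×10⁻⁷) + (-7.19×10⁻⁷) + (-1.04×10⁻⁶) = -7.97×10⁻⁷ J.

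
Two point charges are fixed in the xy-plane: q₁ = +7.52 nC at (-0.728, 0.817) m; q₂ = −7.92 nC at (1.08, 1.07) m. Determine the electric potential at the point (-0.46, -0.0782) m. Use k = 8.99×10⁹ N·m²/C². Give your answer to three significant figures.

35.3 V

Electric potential is a scalar, so the contributions from each charge add algebraically: V = Σ kqᵢ/rᵢ.
Distances from the field point to each charge: r₁ = 0.934 m, r₂ = 1.92 m.
V = k[(7.52×10⁻⁹)/(0.934) + (-7.92×10⁻⁹)/(1.92)] = 35.3 V.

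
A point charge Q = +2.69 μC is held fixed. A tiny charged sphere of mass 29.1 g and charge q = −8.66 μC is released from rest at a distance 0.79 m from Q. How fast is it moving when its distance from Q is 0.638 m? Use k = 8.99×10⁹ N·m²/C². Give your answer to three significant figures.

Only the electrostatic force acts, so mechanical energy is conserved: ½mv² = U₁ − U₂ = kQq(1/r₁ − 1/r₂).
U₁ − U₂ = (8.99×10⁹ N·m²/C²)(2.69×10⁻⁶ C)(-8.66×10⁻⁶ C)(1/0.790 − 1/0.638) = 0.0632 J.
v = √(2·0.0632/0.0291) = 2.08 m/s.

2.08 m/s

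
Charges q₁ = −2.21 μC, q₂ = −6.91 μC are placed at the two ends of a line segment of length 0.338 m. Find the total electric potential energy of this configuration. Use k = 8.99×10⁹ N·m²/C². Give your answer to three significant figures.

The assembly work is the sum of pairwise potential energies, U = Σ_{i<j} kqᵢqⱼ/rᵢⱼ.
The separation is r = 0.338 m.
U = (0.406) = 0.406 J.

0.406 J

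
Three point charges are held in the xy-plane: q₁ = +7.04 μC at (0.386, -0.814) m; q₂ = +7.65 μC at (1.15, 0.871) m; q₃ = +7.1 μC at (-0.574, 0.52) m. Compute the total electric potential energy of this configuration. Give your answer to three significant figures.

The assembly work is the sum of pairwise potential energies, U = Σ_{i<j} kqᵢqⱼ/rᵢⱼ.
Pair separations: r₁₂ = 1.85 m, r₁₃ = 1.64 m, r₂₃ = 1.76 m.
U = (0.262) + (0.273) + (0.278) = 0.813 J.

0.813 J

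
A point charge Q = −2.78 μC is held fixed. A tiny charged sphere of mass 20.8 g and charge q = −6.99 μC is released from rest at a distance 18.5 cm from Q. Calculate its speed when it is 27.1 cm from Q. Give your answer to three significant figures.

Only the electrostatic force acts, so mechanical energy is conserved: ½mv² = U₁ − U₂ = kQq(1/r₁ − 1/r₂).
U₁ − U₂ = (8.99×10⁹ N·m²/C²)(-2.78×10⁻⁶ C)(-6.99×10⁻⁶ C)(1/0.185 − 1/0.271) = 0.300 J.
v = √(2·0.300/0.0208) = 5.37 m/s.

5.37 m/s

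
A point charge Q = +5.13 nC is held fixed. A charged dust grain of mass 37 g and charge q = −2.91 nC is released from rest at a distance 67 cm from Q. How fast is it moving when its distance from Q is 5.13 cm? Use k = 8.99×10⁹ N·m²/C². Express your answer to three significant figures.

0.0114 m/s

Only the electrostatic force acts, so mechanical energy is conserved: ½mv² = U₁ − U₂ = kQq(1/r₁ − 1/r₂).
U₁ − U₂ = (8.99×10⁹ N·m²/C²)(5.13×10⁻⁹ C)(-2.91×10⁻⁹ C)(1/0.670 − 1/0.0513) = 2.42×10⁻⁶ J.
v = √(2·2.42×10⁻⁶/0.0370) = 0.0114 m/s.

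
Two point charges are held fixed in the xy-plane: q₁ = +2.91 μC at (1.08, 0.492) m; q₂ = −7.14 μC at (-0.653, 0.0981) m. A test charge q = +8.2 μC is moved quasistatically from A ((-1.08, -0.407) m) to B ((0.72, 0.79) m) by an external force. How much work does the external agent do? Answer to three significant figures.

For quasistatic motion the external work equals the change in potential energy: W_ext = qΔV = q(V_B − V_A).
At A: distances to the source charges are 2.34 m, 0.661 m; V_A = Σ kqᵢ/rᵢ = -8.59×10⁴ V.
At B: distances to the source charges are 0.467 m, 1.54 m; V_B = Σ kqᵢ/rᵢ = 1.42×10⁴ V.
ΔV = V_B − V_A = 1.00×10⁵ V.
W_ext = qΔV = (8.20×10⁻⁶ C)(1.00×10⁵ V) = 0.821 J.

0.821 J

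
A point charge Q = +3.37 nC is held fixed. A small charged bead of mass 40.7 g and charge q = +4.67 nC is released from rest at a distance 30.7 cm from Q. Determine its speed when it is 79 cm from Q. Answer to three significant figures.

3.72×10⁻³ m/s

Only the electrostatic force acts, so mechanical energy is conserved: ½mv² = U₁ − U₂ = kQq(1/r₁ − 1/r₂).
U₁ − U₂ = (8.99×10⁹ N·m²/C²)(3.37×10⁻⁹ C)(4.67×10⁻⁹ C)(1/0.307 − 1/0.790) = 2.82×10⁻⁷ J.
v = √(2·2.82×10⁻⁷/0.0407) = 3.72×10⁻³ m/s.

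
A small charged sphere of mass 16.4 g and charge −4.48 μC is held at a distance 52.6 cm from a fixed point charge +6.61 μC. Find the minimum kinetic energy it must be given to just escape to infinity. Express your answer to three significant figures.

0.506 J

To just escape, total mechanical energy must reach zero at infinity: ½mv²_min + U = 0, so ½mv²_min = −U = |kQq|/r.
|U| = |kQq|/r = (8.99×10⁹ N·m²/C²)(6.61×10⁻⁶)(4.48×10⁻⁶)/(0.526) = 0.506 J.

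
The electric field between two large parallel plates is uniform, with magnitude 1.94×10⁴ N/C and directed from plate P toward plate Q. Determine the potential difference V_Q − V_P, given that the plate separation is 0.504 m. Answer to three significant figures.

-9780 V

In a uniform field, potential decreases in the direction of E: ΔV = −E·d for a displacement d parallel to E.
Going from P to Q is a displacement of 0.504 m along the field, so V_Q − V_P = −Ed = -9780 V.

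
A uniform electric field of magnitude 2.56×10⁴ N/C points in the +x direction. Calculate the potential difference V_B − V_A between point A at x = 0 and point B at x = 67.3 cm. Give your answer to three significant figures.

-1.72×10⁴ V

In a uniform field, potential decreases in the direction of E: V_B − V_A = −E·Δx.
V_B − V_A = −(2.56×10⁴ V/m)(0.673 m) = -1.72×10⁴ V.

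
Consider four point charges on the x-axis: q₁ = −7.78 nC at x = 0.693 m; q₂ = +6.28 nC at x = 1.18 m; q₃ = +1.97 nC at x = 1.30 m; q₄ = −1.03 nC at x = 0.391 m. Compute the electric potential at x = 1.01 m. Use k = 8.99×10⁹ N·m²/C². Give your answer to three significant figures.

Electric potential is a scalar, so the contributions from each charge add algebraically: V = Σ kqᵢ/rᵢ.
Distances from the field point to each charge: r₁ = 0.317 m, r₂ = 0.170 m, r₃ = 0.290 m, r₄ = 0.619 m.
V = k[(-7.78×10⁻⁹)/(0.317) + (6.28×10⁻⁹)/(0.170) + (1.97×10⁻⁹)/(0.290) + (-1.03×10⁻⁹)/(0.619)] = 158 V.

158 V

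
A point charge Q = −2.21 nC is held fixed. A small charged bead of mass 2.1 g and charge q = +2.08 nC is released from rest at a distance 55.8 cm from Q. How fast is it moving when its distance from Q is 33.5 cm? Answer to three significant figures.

Only the electrostatic force acts, so mechanical energy is conserved: ½mv² = U₁ − U₂ = kQq(1/r₁ − 1/r₂).
U₁ − U₂ = (8.99×10⁹ N·m²/C²)(-2.21×10⁻⁹ C)(2.08×10⁻⁹ C)(1/0.558 − 1/0.335) = 4.93×10⁻⁸ J.
v = √(2·4.93×10⁻⁸/2.10×10⁻³) = 6.85×10⁻³ m/s.

6.85×10⁻³ m/s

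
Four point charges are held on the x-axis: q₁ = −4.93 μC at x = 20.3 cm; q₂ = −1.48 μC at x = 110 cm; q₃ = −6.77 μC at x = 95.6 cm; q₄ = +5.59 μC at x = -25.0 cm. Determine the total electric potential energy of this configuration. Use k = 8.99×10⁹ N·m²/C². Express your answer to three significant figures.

The assembly work is the sum of pairwise potential energies, U = Σ_{i<j} kqᵢqⱼ/rᵢⱼ.
Pair separations: r₁₂ = 0.897 m, r₁₃ = 0.753 m, r₁₄ = 0.453 m, r₂₃ = 0.144 m, r₂₄ = 1.35 m, r₃₄ = 1.21 m.
Summing all 6 pair terms gives U = 0.213 J.

0.213 J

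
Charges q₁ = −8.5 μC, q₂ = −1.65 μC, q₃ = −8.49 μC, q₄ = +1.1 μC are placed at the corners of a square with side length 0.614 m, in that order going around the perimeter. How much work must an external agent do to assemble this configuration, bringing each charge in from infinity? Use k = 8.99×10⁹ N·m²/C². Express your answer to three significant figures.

The assembly work is the sum of pairwise potential energies, U = Σ_{i<j} kqᵢqⱼ/rᵢⱼ.
The four side pairs have separation 0.614 m and the two diagonal pairs 0.868 m.
Summing all 6 pair terms gives U = 0.865 J.

0.865 J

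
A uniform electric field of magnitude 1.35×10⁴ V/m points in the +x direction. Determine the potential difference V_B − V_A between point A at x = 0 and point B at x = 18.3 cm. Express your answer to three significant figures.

In a uniform field, potential decreases in the direction of E: V_B − V_A = −E·Δx.
V_B − V_A = −(1.35×10⁴ V/m)(0.183 m) = -2470 V.

-2470 V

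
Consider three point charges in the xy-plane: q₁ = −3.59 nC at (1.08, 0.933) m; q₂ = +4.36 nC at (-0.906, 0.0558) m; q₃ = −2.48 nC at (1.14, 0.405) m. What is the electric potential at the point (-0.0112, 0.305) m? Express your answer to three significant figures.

-2.73 V

The total potential is the scalar sum of each charge's contribution, V = Σ kqᵢ/rᵢ.
Distances from the field point to each charge: r₁ = 1.26 m, r₂ = 0.929 m, r₃ = 1.16 m.
V = k[(-3.59×10⁻⁹)/(1.26) + (4.36×10⁻⁹)/(0.929) + (-2.48×10⁻⁹)/(1.16)] = -2.73 V.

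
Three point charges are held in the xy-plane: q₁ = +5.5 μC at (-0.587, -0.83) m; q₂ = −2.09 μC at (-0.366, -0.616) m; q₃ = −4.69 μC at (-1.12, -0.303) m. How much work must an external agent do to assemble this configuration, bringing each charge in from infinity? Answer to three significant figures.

-0.537 J

The assembly work is the sum of pairwise potential energies, U = Σ_{i<j} kqᵢqⱼ/rᵢⱼ.
Pair separations: r₁₂ = 0.308 m, r₁₃ = 0.750 m, r₂₃ = 0.816 m.
U = (-0.336) + (-0.309) + (0.108) = -0.537 J.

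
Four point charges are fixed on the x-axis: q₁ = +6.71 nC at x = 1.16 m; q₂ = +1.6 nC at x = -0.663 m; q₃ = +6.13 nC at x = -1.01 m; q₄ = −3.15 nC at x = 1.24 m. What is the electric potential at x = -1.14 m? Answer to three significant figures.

468 V

The total potential is the scalar sum of each charge's contribution, V = Σ kqᵢ/rᵢ.
Distances from the field point to each charge: r₁ = 2.30 m, r₂ = 0.477 m, r₃ = 0.130 m, r₄ = 2.38 m.
V = k[(6.71×10⁻⁹)/(2.30) + (1.60×10⁻⁹)/(0.477) + (6.13×10⁻⁹)/(0.130) + (-3.15×10⁻⁹)/(2.38)] = 468 V.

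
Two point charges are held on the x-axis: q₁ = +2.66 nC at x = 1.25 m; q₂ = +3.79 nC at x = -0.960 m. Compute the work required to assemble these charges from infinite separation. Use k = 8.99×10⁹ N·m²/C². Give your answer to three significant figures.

4.10×10⁻⁸ J

The assembly work is the sum of pairwise potential energies, U = Σ_{i<j} kqᵢqⱼ/rᵢⱼ.
Pair separations: r₁₂ = 2.21 m.
U = (4.10×10⁻⁸) = 4.10×10⁻⁸ J.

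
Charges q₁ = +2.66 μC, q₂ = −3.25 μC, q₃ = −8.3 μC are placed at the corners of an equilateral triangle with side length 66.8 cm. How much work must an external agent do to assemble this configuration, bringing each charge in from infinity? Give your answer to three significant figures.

The work to assemble the configuration equals its total potential energy, U = Σ kqᵢqⱼ/rᵢⱼ over all pairs.
All three pair separations equal the side length, 0.668 m.
U = (-0.116) + (-0.297) + (0.363) = -0.0504 J.

-0.0504 J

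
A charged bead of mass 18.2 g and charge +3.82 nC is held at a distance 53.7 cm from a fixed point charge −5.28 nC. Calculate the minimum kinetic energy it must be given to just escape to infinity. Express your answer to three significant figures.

To just escape, total mechanical energy must reach zero at infinity: ½mv²_min + U = 0, so ½mv²_min = −U = |kQq|/r.
|U| = |kQq|/r = (8.99×10⁹ N·m²/C²)(5.28×10⁻⁹)(3.82×10⁻⁹)/(0.537) = 3.38×10⁻⁷ J.

3.38×10⁻⁷ J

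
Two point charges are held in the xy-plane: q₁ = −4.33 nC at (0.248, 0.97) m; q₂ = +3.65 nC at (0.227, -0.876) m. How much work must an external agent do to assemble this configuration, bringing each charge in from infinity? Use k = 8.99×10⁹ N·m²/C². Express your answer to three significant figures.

-7.70×10⁻⁸ J

The work to assemble the configuration equals its total potential energy, U = Σ kqᵢqⱼ/rᵢⱼ over all pairs.
Pair separations: r₁₂ = 1.85 m.
U = (-7.70×10⁻⁸) = -7.70×10⁻⁸ J.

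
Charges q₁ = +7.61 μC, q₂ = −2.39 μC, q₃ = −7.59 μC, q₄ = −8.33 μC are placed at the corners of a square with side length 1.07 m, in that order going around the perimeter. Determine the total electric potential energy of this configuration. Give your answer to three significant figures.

The work to assemble the configuration equals its total potential energy, U = Σ kqᵢqⱼ/rᵢⱼ over all pairs.
The four side pairs have separation 1.07 m and the two diagonal pairs 1.51 m.
Summing all 6 pair terms gives U = -0.227 J.

-0.227 J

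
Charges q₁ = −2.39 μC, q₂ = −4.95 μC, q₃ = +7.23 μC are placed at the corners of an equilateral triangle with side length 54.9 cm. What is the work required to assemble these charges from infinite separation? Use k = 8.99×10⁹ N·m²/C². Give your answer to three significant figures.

-0.675 J

The work to assemble the configuration equals its total potential energy, U = Σ kqᵢqⱼ/rᵢⱼ over all pairs.
All three pair separations equal the side length, 0.549 m.
U = (0.194) + (-0.283) + (-0.586) = -0.675 J.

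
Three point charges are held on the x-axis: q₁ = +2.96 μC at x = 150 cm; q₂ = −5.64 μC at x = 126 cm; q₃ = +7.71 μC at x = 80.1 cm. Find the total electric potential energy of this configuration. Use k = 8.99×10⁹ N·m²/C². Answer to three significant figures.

-1.18 J

The work to assemble the configuration equals its total potential energy, U = Σ kqᵢqⱼ/rᵢⱼ over all pairs.
Pair separations: r₁₂ = 0.240 m, r₁₃ = 0.699 m, r₂₃ = 0.459 m.
U = (-0.625) + (0.294) + (-0.852) = -1.18 J.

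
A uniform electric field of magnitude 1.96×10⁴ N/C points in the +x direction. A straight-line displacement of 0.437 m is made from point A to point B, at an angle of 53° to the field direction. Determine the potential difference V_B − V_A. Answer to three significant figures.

-5150 V

Only the component of displacement along E changes the potential: ΔV = −E·d·cosθ.
ΔV = −(1.96×10⁴ V/m)(0.437 m)cos53° = -5150 V.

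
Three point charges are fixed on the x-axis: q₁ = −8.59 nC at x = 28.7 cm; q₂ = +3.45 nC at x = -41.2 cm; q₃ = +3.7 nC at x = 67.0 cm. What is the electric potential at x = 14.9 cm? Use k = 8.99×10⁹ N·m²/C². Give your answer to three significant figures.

Electric potential is a scalar, so the contributions from each charge add algebraically: V = Σ kqᵢ/rᵢ.
Distances from the field point to each charge: r₁ = 0.138 m, r₂ = 0.561 m, r₃ = 0.521 m.
V = k[(-8.59×10⁻⁹)/(0.138) + (3.45×10⁻⁹)/(0.561) + (3.70×10⁻⁹)/(0.521)] = -440 V.

-440 V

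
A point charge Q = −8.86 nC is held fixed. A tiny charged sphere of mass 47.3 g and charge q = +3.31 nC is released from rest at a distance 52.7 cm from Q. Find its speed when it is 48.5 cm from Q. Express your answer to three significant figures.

Only the electrostatic force acts, so mechanical energy is conserved: ½mv² = U₁ − U₂ = kQq(1/r₁ − 1/r₂).
U₁ − U₂ = (8.99×10⁹ N·m²/C²)(-8.86×10⁻⁹ C)(3.31×10⁻⁹ C)(1/0.527 − 1/0.485) = 4.33×10⁻⁸ J.
v = √(2·4.33×10⁻⁸/0.0473) = 1.35×10⁻³ m/s.

1.35×10⁻³ m/s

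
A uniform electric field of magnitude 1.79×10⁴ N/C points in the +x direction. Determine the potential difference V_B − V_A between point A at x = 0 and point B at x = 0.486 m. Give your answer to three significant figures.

-8700 V

In a uniform field, potential decreases in the direction of E: V_B − V_A = −E·Δx.
V_B − V_A = −(1.79×10⁴ V/m)(0.486 m) = -8700 V.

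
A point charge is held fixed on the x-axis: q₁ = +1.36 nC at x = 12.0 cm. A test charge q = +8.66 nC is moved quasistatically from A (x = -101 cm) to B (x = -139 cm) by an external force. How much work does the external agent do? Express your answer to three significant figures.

-2.36×10⁻⁸ J

For quasistatic motion the external work equals the change in potential energy: W_ext = qΔV = q(V_B − V_A).
At A: distance to the source charge is 1.13 m; V_A = kq₁/r = 10.8 V.
At B: distance to the source charge is 1.51 m; V_B = kq₁/r = 8.10 V.
ΔV = V_B − V_A = -2.72 V.
W_ext = qΔV = (8.66×10⁻⁹ C)(-2.72 V) = -2.36×10⁻⁸ J.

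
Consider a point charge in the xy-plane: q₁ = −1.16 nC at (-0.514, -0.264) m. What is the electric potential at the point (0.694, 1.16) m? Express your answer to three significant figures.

Electric potential is a scalar, so the contributions from each charge add algebraically: V = Σ kqᵢ/rᵢ.
Distances from the field point to each charge: r₁ = 1.87 m.
V = k[(-1.16×10⁻⁹)/(1.87)] = -5.58 V.

-5.58 V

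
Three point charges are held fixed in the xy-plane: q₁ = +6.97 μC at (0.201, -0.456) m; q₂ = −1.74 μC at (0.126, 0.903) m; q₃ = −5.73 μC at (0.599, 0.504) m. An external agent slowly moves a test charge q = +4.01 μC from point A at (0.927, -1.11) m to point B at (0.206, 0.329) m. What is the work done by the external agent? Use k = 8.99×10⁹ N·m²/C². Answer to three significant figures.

For quasistatic motion the external work equals the change in potential energy: W_ext = qΔV = q(V_B − V_A).
At A: distances to the source charges are 0.977 m, 2.17 m, 1.65 m; V_A = Σ kqᵢ/rᵢ = 2.56×10⁴ V.
At B: distances to the source charges are 0.785 m, 0.580 m, 0.430 m; V_B = Σ kqᵢ/rᵢ = -6.69×10⁴ V.
ΔV = V_B − V_A = -9.25×10⁴ V.
W_ext = qΔV = (4.01×10⁻⁶ C)(-9.25×10⁴ V) = -0.371 J.

-0.371 J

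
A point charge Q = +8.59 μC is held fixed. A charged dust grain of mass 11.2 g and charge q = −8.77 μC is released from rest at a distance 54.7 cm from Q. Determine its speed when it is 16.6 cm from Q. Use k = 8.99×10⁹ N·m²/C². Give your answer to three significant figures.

22.5 m/s

Only the electrostatic force acts, so mechanical energy is conserved: ½mv² = U₁ − U₂ = kQq(1/r₁ − 1/r₂).
U₁ − U₂ = (8.99×10⁹ N·m²/C²)(8.59×10⁻⁶ C)(-8.77×10⁻⁶ C)(1/0.547 − 1/0.166) = 2.84 J.
v = √(2·2.84/0.0112) = 22.5 m/s.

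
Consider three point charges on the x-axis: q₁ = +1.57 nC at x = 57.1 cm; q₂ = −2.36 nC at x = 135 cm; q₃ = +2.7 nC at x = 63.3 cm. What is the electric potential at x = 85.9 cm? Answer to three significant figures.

113 V

The total potential is the scalar sum of each charge's contribution, V = Σ kqᵢ/rᵢ.
Distances from the field point to each charge: r₁ = 0.288 m, r₂ = 0.491 m, r₃ = 0.226 m.
V = k[(1.57×10⁻⁹)/(0.288) + (-2.36×10⁻⁹)/(0.491) + (2.70×10⁻⁹)/(0.226)] = 113 V.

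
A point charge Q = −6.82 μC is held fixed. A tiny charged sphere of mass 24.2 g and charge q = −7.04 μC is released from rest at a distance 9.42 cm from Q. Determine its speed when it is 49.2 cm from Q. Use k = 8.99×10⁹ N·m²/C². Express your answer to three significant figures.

17.5 m/s

Only the electrostatic force acts, so mechanical energy is conserved: ½mv² = U₁ − U₂ = kQq(1/r₁ − 1/r₂).
U₁ − U₂ = (8.99×10⁹ N·m²/C²)(-6.82×10⁻⁶ C)(-7.04×10⁻⁶ C)(1/0.0942 − 1/0.492) = 3.70 J.
v = √(2·3.70/0.0242) = 17.5 m/s.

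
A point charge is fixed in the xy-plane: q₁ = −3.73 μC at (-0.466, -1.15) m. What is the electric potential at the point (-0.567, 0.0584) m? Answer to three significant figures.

The total potential is the scalar sum of each charge's contribution, V = Σ kqᵢ/rᵢ.
Distances from the field point to each charge: r₁ = 1.21 m.
V = k[(-3.73×10⁻⁶)/(1.21)] = -2.77×10⁴ V.

-2.77×10⁴ V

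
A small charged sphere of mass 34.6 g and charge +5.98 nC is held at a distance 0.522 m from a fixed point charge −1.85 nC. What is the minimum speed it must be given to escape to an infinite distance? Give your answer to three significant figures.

To just escape, total mechanical energy must reach zero at infinity: ½mv²_min + U = 0, so ½mv²_min = −U = |kQq|/r.
|U| = |kQq|/r = (8.99×10⁹ N·m²/C²)(1.85×10⁻⁹)(5.98×10⁻⁹)/(0.522) = 1.91×10⁻⁷ J.
v_min = √(2|U|/m) = √(2·1.91×10⁻⁷/0.0346) = 3.32×10⁻³ m/s.

3.32×10⁻³ m/s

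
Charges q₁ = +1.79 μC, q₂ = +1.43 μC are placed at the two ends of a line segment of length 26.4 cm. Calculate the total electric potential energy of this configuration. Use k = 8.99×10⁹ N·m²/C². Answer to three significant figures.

The work to assemble the configuration equals its total potential energy, U = Σ kqᵢqⱼ/rᵢⱼ over all pairs.
The separation is r = 0.264 m.
U = (0.0872) = 0.0872 J.

0.0872 J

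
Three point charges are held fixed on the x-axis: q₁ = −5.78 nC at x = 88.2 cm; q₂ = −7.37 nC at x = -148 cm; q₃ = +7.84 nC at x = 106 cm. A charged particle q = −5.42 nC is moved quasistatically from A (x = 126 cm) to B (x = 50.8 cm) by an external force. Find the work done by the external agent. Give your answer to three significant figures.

1.28×10⁻⁶ J

For quasistatic motion the external work equals the change in potential energy: W_ext = qΔV = q(V_B − V_A).
At A: distances to the source charges are 0.378 m, 2.74 m, 0.200 m; V_A = Σ kqᵢ/rᵢ = 191 V.
At B: distances to the source charges are 0.374 m, 1.99 m, 0.552 m; V_B = Σ kqᵢ/rᵢ = -44.6 V.
ΔV = V_B − V_A = -235 V.
W_ext = qΔV = (-5.42×10⁻⁹ C)(-235 V) = 1.28×10⁻⁶ J.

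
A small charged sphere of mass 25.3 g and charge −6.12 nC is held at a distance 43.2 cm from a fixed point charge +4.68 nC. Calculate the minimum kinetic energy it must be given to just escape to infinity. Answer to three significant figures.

5.96×10⁻⁷ J

To just escape, total mechanical energy must reach zero at infinity: ½mv²_min + U = 0, so ½mv²_min = −U = |kQq|/r.
|U| = |kQq|/r = (8.99×10⁹ N·m²/C²)(4.68×10⁻⁹)(6.12×10⁻⁹)/(0.432) = 5.96×10⁻⁷ J.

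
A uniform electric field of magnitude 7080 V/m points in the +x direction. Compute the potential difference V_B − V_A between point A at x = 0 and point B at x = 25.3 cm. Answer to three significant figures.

In a uniform field, potential decreases in the direction of E: V_B − V_A = −E·Δx.
V_B − V_A = −(7080 V/m)(0.253 m) = -1790 V.

-1790 V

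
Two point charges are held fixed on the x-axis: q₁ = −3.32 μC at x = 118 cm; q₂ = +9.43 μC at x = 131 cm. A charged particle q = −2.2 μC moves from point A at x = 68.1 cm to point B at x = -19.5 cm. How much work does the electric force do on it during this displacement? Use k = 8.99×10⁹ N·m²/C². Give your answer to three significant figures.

The work done by the electric force is W_field = −ΔU = −q(V_B − V_A) = q(V_A − V_B).
At A: distances to the source charges are 0.499 m, 0.629 m; V_A = Σ kqᵢ/rᵢ = 7.50×10⁴ V.
At B: distances to the source charges are 1.38 m, 1.51 m; V_B = Σ kqᵢ/rᵢ = 3.46×10⁴ V.
ΔV = V_B − V_A = -4.03×10⁴ V.
W_field = −qΔV = −(-2.20×10⁻⁶ C)(-4.03×10⁴ V) = -0.0888 J.

-0.0888 J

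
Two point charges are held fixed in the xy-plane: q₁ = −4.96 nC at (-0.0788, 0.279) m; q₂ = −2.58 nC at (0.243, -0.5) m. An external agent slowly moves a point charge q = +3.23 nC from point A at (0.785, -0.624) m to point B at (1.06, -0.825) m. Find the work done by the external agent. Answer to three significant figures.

7.40×10⁻⁸ J

For quasistatic motion the external work equals the change in potential energy: W_ext = qΔV = q(V_B − V_A).
At A: distances to the source charges are 1.25 m, 0.556 m; V_A = Σ kqᵢ/rᵢ = -77.4 V.
At B: distances to the source charges are 1.59 m, 0.879 m; V_B = Σ kqᵢ/rᵢ = -54.5 V.
ΔV = V_B − V_A = 22.9 V.
W_ext = qΔV = (3.23×10⁻⁹ C)(22.9 V) = 7.40×10⁻⁸ J.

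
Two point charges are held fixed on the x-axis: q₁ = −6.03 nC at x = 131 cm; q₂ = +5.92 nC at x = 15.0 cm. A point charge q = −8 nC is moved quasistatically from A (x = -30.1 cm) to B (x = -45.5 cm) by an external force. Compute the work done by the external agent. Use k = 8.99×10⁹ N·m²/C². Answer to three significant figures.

2.17×10⁻⁷ J

For quasistatic motion the external work equals the change in potential energy: W_ext = qΔV = q(V_B − V_A).
At A: distances to the source charges are 1.61 m, 0.451 m; V_A = Σ kqᵢ/rᵢ = 84.4 V.
At B: distances to the source charges are 1.77 m, 0.605 m; V_B = Σ kqᵢ/rᵢ = 57.3 V.
ΔV = V_B − V_A = -27.1 V.
W_ext = qΔV = (-8.00×10⁻⁹ C)(-27.1 V) = 2.17×10⁻⁷ J.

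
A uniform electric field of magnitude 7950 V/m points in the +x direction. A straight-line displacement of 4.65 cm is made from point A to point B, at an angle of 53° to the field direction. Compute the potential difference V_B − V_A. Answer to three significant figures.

-222 V

Only the component of displacement along E changes the potential: ΔV = −E·d·cosθ.
ΔV = −(7950 V/m)(0.0465 m)cos53° = -222 V.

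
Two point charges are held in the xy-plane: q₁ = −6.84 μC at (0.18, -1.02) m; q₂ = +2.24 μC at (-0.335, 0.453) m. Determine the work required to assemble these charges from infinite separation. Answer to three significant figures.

The work to assemble the configuration equals its total potential energy, U = Σ kqᵢqⱼ/rᵢⱼ over all pairs.
Pair separations: r₁₂ = 1.56 m.
U = (-0.0883) = -0.0883 J.

-0.0883 J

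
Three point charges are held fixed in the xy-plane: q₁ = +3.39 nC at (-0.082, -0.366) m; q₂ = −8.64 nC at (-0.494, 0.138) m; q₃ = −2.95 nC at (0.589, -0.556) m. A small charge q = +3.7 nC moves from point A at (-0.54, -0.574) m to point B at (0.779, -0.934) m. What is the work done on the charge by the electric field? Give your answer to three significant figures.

The work done by the electric force is W_field = −ΔU = −q(V_B − V_A) = q(V_A − V_B).
At A: distances to the source charges are 0.503 m, 0.713 m, 1.13 m; V_A = Σ kqᵢ/rᵢ = -71.8 V.
At B: distances to the source charges are 1.03 m, 1.66 m, 0.423 m; V_B = Σ kqᵢ/rᵢ = -79.8 V.
ΔV = V_B − V_A = -8.05 V.
W_field = −qΔV = −(3.70×10⁻⁹ C)(-8.05 V) = 2.98×10⁻⁸ J.

2.98×10⁻⁸ J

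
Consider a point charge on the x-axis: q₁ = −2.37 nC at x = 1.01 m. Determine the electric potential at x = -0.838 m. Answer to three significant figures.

The total potential is the scalar sum of each charge's contribution, V = Σ kqᵢ/rᵢ.
V = k[(-2.37×10⁻⁹)/(1.85)] = -11.5 V.

-11.5 V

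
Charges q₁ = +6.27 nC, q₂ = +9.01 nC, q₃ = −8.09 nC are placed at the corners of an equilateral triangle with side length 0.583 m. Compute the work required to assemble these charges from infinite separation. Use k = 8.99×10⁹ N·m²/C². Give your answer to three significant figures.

The work to assemble the configuration equals its total potential energy, U = Σ kqᵢqⱼ/rᵢⱼ over all pairs.
All three pair separations equal the side length, 0.583 m.
U = (8.71×10⁻⁷) + (-7.82×10⁻⁷) + (-1.12×10⁻⁶) = -1.04×10⁻⁶ J.

-1.04×10⁻⁶ J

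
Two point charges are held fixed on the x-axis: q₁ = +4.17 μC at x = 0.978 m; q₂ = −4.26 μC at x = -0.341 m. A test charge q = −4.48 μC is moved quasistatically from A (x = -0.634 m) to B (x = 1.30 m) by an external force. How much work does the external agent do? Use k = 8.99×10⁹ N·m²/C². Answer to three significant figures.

-0.898 J

For quasistatic motion the external work equals the change in potential energy: W_ext = qΔV = q(V_B − V_A).
At A: distances to the source charges are 1.61 m, 0.293 m; V_A = Σ kqᵢ/rᵢ = -1.07×10⁵ V.
At B: distances to the source charges are 0.322 m, 1.64 m; V_B = Σ kqᵢ/rᵢ = 9.31×10⁴ V.
ΔV = V_B − V_A = 2.01×10⁵ V.
W_ext = qΔV = (-4.48×10⁻⁶ C)(2.01×10⁵ V) = -0.898 J.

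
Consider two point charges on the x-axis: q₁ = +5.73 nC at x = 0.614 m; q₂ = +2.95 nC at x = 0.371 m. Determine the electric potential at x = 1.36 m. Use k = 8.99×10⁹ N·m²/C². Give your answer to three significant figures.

Electric potential is a scalar, so the contributions from each charge add algebraically: V = Σ kqᵢ/rᵢ.
Distances from the field point to each charge: r₁ = 0.746 m, r₂ = 0.989 m.
V = k[(5.73×10⁻⁹)/(0.746) + (2.95×10⁻⁹)/(0.989)] = 95.9 V.

95.9 V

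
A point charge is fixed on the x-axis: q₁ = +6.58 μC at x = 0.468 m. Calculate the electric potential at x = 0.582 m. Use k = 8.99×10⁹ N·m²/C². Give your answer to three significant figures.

Electric potential is a scalar, so the contributions from each charge add algebraically: V = Σ kqᵢ/rᵢ.
V = k[(6.58×10⁻⁶)/(0.114)] = 5.19×10⁵ V.

5.19×10⁵ V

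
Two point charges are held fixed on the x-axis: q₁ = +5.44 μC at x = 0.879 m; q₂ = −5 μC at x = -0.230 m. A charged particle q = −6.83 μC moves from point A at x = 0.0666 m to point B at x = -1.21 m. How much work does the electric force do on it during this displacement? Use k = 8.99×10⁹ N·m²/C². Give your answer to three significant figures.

0.471 J

The work done by the electric force is W_field = −ΔU = −q(V_B − V_A) = q(V_A − V_B).
At A: distances to the source charges are 0.812 m, 0.297 m; V_A = Σ kqᵢ/rᵢ = -9.14×10⁴ V.
At B: distances to the source charges are 2.09 m, 0.980 m; V_B = Σ kqᵢ/rᵢ = -2.25×10⁴ V.
ΔV = V_B − V_A = 6.89×10⁴ V.
W_field = −qΔV = −(-6.83×10⁻⁶ C)(6.89×10⁴ V) = 0.471 J.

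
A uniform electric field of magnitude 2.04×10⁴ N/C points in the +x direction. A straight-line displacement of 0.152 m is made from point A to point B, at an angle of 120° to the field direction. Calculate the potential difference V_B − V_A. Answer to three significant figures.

Only the component of displacement along E changes the potential: ΔV = −E·d·cosθ.
ΔV = −(2.04×10⁴ V/m)(0.152 m)cos120° = 1550 V.

1550 V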